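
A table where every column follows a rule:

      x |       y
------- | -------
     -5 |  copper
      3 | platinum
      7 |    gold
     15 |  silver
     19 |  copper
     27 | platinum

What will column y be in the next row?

gold

Column y: repeats copper → platinum → gold → silver, so copper, platinum, gold, silver, copper, platinum → gold.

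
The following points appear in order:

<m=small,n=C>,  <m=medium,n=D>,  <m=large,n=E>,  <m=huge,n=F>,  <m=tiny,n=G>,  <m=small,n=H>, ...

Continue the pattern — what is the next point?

<m=medium,n=I>

M goes small, medium, large, huge, tiny, small → medium (repeats small → medium → large → huge → tiny).
For the n, letters move forward 1 place in the alphabet: C, D, E, F, G, H → I.
Putting it together: <m=medium,n=I>.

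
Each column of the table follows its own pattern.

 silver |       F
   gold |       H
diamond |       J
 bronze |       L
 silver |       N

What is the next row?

Rank: repeats silver → gold → diamond → bronze, so silver, gold, diamond, bronze, silver → gold.
Letter: letters move forward 2 places in the alphabet; F, H, J, L, N → P.
Putting it together: gold  P.

gold  P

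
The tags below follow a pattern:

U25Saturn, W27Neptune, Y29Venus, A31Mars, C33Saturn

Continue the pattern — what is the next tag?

E35Neptune

For the letter, letters move forward 2 places in the alphabet, wrapping Z→A: U, W, Y, A, C → E.
Second component: +2 each step, so 25, 27, 29, 31, 33 → 35.
Planet: repeats Saturn → Neptune → Venus → Mars, so Saturn, Neptune, Venus, Mars, Saturn → Neptune.
So the next tag is E35Neptune.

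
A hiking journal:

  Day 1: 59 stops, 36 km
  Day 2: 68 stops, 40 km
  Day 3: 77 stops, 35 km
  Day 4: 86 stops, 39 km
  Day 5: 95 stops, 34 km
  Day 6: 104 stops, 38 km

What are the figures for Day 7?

113 stops, 33 km

Stops: 59, 68, 77, 86, 95, 104 → 113 (+9 each step).
Km: 36, 40, 35, 39, 34, 38 → 33 (alternating steps +4, −5, +4, −5, …).
So the next row is 113 stops, 33 km.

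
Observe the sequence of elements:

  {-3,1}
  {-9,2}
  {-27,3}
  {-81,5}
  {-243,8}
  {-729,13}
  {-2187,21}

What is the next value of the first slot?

First slot — ×3 each step: -3, -9, -27, -81, -243, -729, -2187 → -6561.

-6561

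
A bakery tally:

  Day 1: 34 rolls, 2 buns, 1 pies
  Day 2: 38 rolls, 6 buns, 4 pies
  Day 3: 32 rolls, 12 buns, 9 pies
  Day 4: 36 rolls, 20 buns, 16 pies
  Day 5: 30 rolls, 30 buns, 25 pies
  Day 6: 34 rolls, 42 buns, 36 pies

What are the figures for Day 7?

28 rolls, 56 buns, 49 pies

Rolls: 34, 38, 32, 36, 30, 34 → 28 (alternating steps +4, −6, +4, −6, …).
Buns — differences are 4, 6, 8, … (increasing by 2 each time): 2, 6, 12, 20, 30, 42 → 56.
For the pies, perfect squares: 1², 2², 3², …: 1, 4, 9, 16, 25, 36 → 49.
So the next record is 28 rolls, 56 buns, 49 pies.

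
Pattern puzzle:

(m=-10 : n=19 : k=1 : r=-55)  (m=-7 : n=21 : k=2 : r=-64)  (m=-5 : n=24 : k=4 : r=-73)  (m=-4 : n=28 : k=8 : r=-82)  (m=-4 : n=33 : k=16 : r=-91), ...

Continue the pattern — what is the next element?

M: -10, -7, -5, -4, -4 → -5 (differences are 3, 2, 1, … (decreasing by 1 each time)).
For the n, differences are 2, 3, 4, … (increasing by 1 each time): 19, 21, 24, 28, 33 → 39.
K goes 1, 2, 4, 8, 16 → 32 (×2 each step).
R — −9 each step: -55, -64, -73, -82, -91 → -100.
So the next element is (m=-5 : n=39 : k=32 : r=-100).

(m=-5 : n=39 : k=32 : r=-100)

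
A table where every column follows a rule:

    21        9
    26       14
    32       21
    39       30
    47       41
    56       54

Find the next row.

First component: 21, 26, 32, 39, 47, 56 → 66 (differences are 5, 6, 7, … (increasing by 1 each time)).
Second component: 9, 14, 21, 30, 41, 54 → 69 (differences are 5, 7, 9, … (increasing by 2 each time)).
Combining the parts gives 66  69.

66  69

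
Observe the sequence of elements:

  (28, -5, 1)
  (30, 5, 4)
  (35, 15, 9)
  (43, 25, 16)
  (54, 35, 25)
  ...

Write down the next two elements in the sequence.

(68, 45, 36), (85, 55, 49)

First value — differences are 2, 5, 8, … (increasing by 3 each time): 28, 30, 35, 43, 54 → 68 → 85.
For the second value, +10 each step: -5, 5, 15, 25, 35 → 45 → 55.
Third value — perfect squares: 1², 2², 3², …: 1, 4, 9, 16, 25 → 36 → 49.
So the next two elements are (68, 45, 36) and (85, 55, 49).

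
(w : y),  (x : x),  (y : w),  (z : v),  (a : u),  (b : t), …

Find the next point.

(c : s)

First letter — letters move forward 1 place in the alphabet, wrapping Z→A: w, x, y, z, a, b → c.
For the second letter, letters move back 1 place in the alphabet: y, x, w, v, u, t → s.
Putting it together: (c : s).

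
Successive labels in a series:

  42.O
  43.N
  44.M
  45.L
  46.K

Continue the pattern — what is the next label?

47.J

First component goes 42, 43, 44, 45, 46 → 47 (+1 each step).
Letter: letters move back 1 place in the alphabet; O, N, M, L, K → J.
So the next label is 47.J.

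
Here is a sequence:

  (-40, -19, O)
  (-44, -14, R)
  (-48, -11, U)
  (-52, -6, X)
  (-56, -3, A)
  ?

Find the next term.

(-60, 2, D)

First slot: −4 each step, so -40, -44, -48, -52, -56 → -60.
Second slot: alternating steps +5, +3, +5, +3, …; -19, -14, -11, -6, -3 → 2.
Letter goes O, R, U, X, A → D (letters move forward 3 places in the alphabet, wrapping Z→A).
Combining the parts gives (-60, 2, D).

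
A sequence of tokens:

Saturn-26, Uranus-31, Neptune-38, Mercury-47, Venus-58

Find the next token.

Planet goes Saturn, Uranus, Neptune, Mercury, Venus → Earth (runs through the planets Mercury→Neptune).
Second component: 26, 31, 38, 47, 58 → 71 (differences are 5, 7, 9, … (increasing by 2 each time)).
Combining the parts gives Earth-71.

Earth-71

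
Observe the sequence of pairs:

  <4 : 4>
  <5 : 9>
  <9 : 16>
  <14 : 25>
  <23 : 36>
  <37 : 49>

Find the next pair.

<60 : 64>

First part: each term is the sum of the two before it, so 4, 5, 9, 14, 23, 37 → 60.
Second part — perfect squares: 2², 3², 4², …: 4, 9, 16, 25, 36, 49 → 64.
Putting it together: <60 : 64>.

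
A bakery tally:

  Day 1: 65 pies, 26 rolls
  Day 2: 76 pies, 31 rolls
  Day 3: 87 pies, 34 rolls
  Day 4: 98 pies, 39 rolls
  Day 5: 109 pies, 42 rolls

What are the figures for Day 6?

120 pies, 47 rolls

Pies goes 65, 76, 87, 98, 109 → 120 (+11 each step).
Rolls: 26, 31, 34, 39, 42 → 47 (alternating steps +5, +3, +5, +3, …).
Putting it together: 120 pies, 47 rolls.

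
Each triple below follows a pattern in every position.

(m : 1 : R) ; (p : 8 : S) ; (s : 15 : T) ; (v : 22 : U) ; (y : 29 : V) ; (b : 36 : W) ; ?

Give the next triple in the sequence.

(e : 43 : X)

First letter goes m, p, s, v, y, b → e (letters move forward 3 places in the alphabet, wrapping Z→A).
For the second entry, +7 each step: 1, 8, 15, 22, 29, 36 → 43.
Second letter goes R, S, T, U, V, W → X (letters move forward 1 place in the alphabet).
So the next triple is (e : 43 : X).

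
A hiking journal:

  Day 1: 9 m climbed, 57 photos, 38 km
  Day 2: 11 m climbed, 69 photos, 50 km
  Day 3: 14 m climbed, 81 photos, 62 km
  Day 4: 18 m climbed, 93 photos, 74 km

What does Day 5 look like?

23 m climbed, 105 photos, 86 km

For the m climbed, differences are 2, 3, 4, … (increasing by 1 each time): 9, 11, 14, 18 → 23.
Photos goes 57, 69, 81, 93 → 105 (+12 each step).
Km goes 38, 50, 62, 74 → 86 (+12 each step).
Combining the parts gives 23 m climbed, 105 photos, 86 km.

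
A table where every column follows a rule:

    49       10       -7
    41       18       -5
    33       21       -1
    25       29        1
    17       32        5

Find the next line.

9  40  7

First component: 49, 41, 33, 25, 17 → 9 (−8 each step).
Second component goes 10, 18, 21, 29, 32 → 40 (alternating steps +8, +3, +8, +3, …).
Third component: -7, -5, -1, 1, 5 → 7 (alternating steps +2, +4, +2, +4, …).
Putting it together: 9  40  7.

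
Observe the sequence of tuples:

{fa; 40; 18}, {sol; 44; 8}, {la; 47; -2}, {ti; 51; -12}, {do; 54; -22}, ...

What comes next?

{re; 58; -32}

For the note, runs through the solfège scale do→ti: fa, sol, la, ti, do → re.
Second slot: alternating steps +4, +3, +4, +3, …, so 40, 44, 47, 51, 54 → 58.
Third slot: 18, 8, -2, -12, -22 → -32 (−10 each step).
So the next tuple is {re; 58; -32}.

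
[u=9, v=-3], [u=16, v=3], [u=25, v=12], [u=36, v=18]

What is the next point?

U: perfect squares: 3², 4², 5², …, so 9, 16, 25, 36 → 49.
V — alternating steps +6, +9, +6, +9, …: -3, 3, 12, 18 → 27.
Combining the parts gives [u=49, v=27].

[u=49, v=27]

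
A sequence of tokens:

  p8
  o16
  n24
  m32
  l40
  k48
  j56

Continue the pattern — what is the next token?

Letter: letters move back 1 place in the alphabet, so p, o, n, m, l, k, j → i.
Second component goes 8, 16, 24, 32, 40, 48, 56 → 64 (+8 each step).
So the next token is i64.

i64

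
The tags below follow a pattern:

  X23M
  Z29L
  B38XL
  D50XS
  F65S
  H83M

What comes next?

J104L

Letter: letters move forward 2 places in the alphabet, wrapping Z→A, so X, Z, B, D, F, H → J.
For the second component, differences are 6, 9, 12, … (increasing by 3 each time): 23, 29, 38, 50, 65, 83 → 104.
Size: repeats M → L → XL → XS → S; M, L, XL, XS, S, M → L.
Putting it together: J104L.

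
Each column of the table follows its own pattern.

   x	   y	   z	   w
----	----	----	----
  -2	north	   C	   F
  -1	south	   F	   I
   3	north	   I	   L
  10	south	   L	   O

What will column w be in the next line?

R

Column w goes F, I, L, O → R (letters move forward 3 places in the alphabet).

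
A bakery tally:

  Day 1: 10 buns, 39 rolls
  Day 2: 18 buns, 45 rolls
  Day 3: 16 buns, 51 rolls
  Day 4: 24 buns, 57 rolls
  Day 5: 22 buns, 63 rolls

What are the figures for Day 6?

Buns: alternating steps +8, −2, +8, −2, …; 10, 18, 16, 24, 22 → 30.
For the rolls, +6 each step: 39, 45, 51, 57, 63 → 69.
Combining the parts gives 30 buns, 69 rolls.

30 buns, 69 rolls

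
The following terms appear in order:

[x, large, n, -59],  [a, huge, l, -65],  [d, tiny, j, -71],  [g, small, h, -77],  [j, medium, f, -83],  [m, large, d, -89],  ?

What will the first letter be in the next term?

First letter: letters move forward 3 places in the alphabet, wrapping Z→A; x, a, d, g, j, m → p.
Size: repeats large → huge → tiny → small → medium, so large, huge, tiny, small, medium, large → huge.
Second letter: letters move back 2 places in the alphabet, so n, l, j, h, f, d → b.
Fourth value: −6 each step; -59, -65, -71, -77, -83, -89 → -95.

p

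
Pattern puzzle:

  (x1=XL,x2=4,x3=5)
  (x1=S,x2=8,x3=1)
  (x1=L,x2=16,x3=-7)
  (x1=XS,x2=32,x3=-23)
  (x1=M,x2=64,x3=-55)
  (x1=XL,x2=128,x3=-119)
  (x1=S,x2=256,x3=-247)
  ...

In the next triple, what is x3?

-503

X2 goes 4, 8, 16, 32, 64, 128, 256 → 512 (×2 each step).
For the x3, together with the x2 always sums to 9: 5, 1, -7, -23, -55, -119, -247 → -503.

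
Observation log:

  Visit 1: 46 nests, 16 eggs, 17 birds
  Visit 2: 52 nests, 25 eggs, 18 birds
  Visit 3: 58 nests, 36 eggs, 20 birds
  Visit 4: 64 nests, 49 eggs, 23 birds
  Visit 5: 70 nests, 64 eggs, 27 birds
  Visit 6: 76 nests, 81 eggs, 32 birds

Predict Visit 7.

Nests goes 46, 52, 58, 64, 70, 76 → 82 (+6 each step).
Eggs goes 16, 25, 36, 49, 64, 81 → 100 (perfect squares: 4², 5², 6², …).
Birds goes 17, 18, 20, 23, 27, 32 → 38 (differences are 1, 2, 3, … (increasing by 1 each time)).
Combining the parts gives 82 nests, 100 eggs, 38 birds.

82 nests, 100 eggs, 38 birds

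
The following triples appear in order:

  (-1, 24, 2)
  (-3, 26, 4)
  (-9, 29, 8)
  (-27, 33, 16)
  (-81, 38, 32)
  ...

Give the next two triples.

(-243, 44, 64), (-729, 51, 128)

First component: -1, -3, -9, -27, -81 → -243 → -729 (×3 each step).
Second component: differences are 2, 3, 4, … (increasing by 1 each time); 24, 26, 29, 33, 38 → 44 → 51.
Third component — ×2 each step: 2, 4, 8, 16, 32 → 64 → 128.
So the next two triples are (-243, 44, 64) and (-729, 51, 128).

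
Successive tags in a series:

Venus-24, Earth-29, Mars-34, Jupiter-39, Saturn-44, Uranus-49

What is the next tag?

Planet: Venus, Earth, Mars, Jupiter, Saturn, Uranus → Neptune (runs through the planets Mercury→Neptune).
Second component: +5 each step; 24, 29, 34, 39, 44, 49 → 54.
Combining the parts gives Neptune-54.

Neptune-54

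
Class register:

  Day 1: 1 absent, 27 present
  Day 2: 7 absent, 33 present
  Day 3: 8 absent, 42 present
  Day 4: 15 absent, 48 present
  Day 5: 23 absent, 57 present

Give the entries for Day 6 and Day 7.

Absent goes 1, 7, 8, 15, 23 → 38 → 61 (each term is the sum of the two before it).
Present: alternating steps +6, +9, +6, +9, …, so 27, 33, 42, 48, 57 → 63 → 72.
So the next two lines are 38 absent, 63 present and 61 absent, 72 present.

38 absent, 63 present; 61 absent, 72 present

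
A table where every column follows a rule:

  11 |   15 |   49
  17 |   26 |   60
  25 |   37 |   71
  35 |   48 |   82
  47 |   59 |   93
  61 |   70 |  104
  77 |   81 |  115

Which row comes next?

95  92  126

For the first component, differences are 6, 8, 10, … (increasing by 2 each time): 11, 17, 25, 35, 47, 61, 77 → 95.
Second component: +11 each step, so 15, 26, 37, 48, 59, 70, 81 → 92.
For the third component, +11 each step: 49, 60, 71, 82, 93, 104, 115 → 126.
Putting it together: 95  92  126.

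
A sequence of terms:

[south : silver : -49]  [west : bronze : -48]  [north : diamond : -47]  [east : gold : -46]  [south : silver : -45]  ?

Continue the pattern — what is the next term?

[west : bronze : -44]

Direction: repeats south → west → north → east, so south, west, north, east, south → west.
For the rank, repeats silver → bronze → diamond → gold: silver, bronze, diamond, gold, silver → bronze.
Third part — +1 each step: -49, -48, -47, -46, -45 → -44.
So the next term is [west : bronze : -44].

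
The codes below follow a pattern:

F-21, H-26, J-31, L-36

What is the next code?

Letter goes F, H, J, L → N (letters move forward 2 places in the alphabet).
Second component — +5 each step: 21, 26, 31, 36 → 41.
Combining the parts gives N-41.

N-41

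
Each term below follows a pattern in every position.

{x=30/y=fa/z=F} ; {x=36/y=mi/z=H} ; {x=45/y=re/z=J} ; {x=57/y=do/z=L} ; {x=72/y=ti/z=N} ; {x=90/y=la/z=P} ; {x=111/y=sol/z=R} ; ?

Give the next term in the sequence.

{x=135/y=fa/z=T}

For the x, differences are 6, 9, 12, … (increasing by 3 each time): 30, 36, 45, 57, 72, 90, 111 → 135.
Y goes fa, mi, re, do, ti, la, sol → fa (runs backward through the solfège scale do→ti).
Z — letters move forward 2 places in the alphabet: F, H, J, L, N, P, R → T.
Putting it together: {x=135/y=fa/z=T}.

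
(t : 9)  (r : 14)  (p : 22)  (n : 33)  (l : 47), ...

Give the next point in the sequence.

(j : 64)

Letter: letters move back 2 places in the alphabet; t, r, p, n, l → j.
Second slot: 9, 14, 22, 33, 47 → 64 (differences are 5, 8, 11, … (increasing by 3 each time)).
Combining the parts gives (j : 64).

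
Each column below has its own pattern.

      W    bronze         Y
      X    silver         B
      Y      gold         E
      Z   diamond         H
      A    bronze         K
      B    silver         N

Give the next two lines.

For the first letter, letters move forward 1 place in the alphabet, wrapping Z→A: W, X, Y, Z, A, B → C → D.
For the rank, repeats bronze → silver → gold → diamond: bronze, silver, gold, diamond, bronze, silver → gold → diamond.
Second letter — letters move forward 3 places in the alphabet, wrapping Z→A: Y, B, E, H, K, N → Q → T.
Putting the parts together: C  gold  Q and then D  diamond  T.

C  gold  Q; D  diamond  T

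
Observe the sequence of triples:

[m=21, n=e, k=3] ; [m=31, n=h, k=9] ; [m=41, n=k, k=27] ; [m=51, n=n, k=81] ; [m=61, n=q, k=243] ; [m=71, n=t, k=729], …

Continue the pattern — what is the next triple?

For the m, +10 each step: 21, 31, 41, 51, 61, 71 → 81.
For the n, letters move forward 3 places in the alphabet: e, h, k, n, q, t → w.
For the k, ×3 each step: 3, 9, 27, 81, 243, 729 → 2187.
So the next triple is [m=81, n=w, k=2187].

[m=81, n=w, k=2187]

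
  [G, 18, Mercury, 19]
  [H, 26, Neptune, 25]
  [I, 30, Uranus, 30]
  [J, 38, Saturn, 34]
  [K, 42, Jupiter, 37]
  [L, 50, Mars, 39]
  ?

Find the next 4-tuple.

[M, 54, Earth, 40]

Letter: letters move forward 1 place in the alphabet, so G, H, I, J, K, L → M.
Second value goes 18, 26, 30, 38, 42, 50 → 54 (alternating steps +8, +4, +8, +4, …).
Planet: Mercury, Neptune, Uranus, Saturn, Jupiter, Mars → Earth (runs backward through the planets Mercury→Neptune).
Fourth value goes 19, 25, 30, 34, 37, 39 → 40 (differences are 6, 5, 4, … (decreasing by 1 each time)).
Combining the parts gives [M, 54, Earth, 40].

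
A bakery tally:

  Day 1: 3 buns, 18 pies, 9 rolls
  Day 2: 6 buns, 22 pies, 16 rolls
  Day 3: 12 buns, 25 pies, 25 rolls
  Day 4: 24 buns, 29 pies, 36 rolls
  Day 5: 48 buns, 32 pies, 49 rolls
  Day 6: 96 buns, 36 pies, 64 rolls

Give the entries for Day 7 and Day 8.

192 buns, 39 pies, 81 rolls; 384 buns, 43 pies, 100 rolls

Buns: ×2 each step; 3, 6, 12, 24, 48, 96 → 192 → 384.
Pies: alternating steps +4, +3, +4, +3, …; 18, 22, 25, 29, 32, 36 → 39 → 43.
Rolls — perfect squares: 3², 4², 5², …: 9, 16, 25, 36, 49, 64 → 81 → 100.
Putting the parts together: 192 buns, 39 pies, 81 rolls and then 384 buns, 43 pies, 100 rolls.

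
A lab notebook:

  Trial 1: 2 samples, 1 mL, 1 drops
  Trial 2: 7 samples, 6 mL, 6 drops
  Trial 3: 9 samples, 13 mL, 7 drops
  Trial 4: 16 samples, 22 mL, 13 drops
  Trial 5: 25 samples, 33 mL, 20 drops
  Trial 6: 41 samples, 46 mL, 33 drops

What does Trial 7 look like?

66 samples, 61 mL, 53 drops

Samples — each term is the sum of the two before it: 2, 7, 9, 16, 25, 41 → 66.
ML — differences are 5, 7, 9, … (increasing by 2 each time): 1, 6, 13, 22, 33, 46 → 61.
For the drops, each term is the sum of the two before it: 1, 6, 7, 13, 20, 33 → 53.
Combining the parts gives 66 samples, 61 mL, 53 drops.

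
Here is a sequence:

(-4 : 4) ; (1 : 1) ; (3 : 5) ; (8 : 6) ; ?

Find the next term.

First value goes -4, 1, 3, 8 → 10 (alternating steps +5, +2, +5, +2, …).
Second value: each term is the sum of the two before it, so 4, 1, 5, 6 → 11.
So the next term is (10 : 11).

(10 : 11)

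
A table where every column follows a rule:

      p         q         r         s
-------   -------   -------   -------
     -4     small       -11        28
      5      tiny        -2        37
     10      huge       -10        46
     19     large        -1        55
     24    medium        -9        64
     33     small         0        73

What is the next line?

Column p: -4, 5, 10, 19, 24, 33 → 38 (alternating steps +9, +5, +9, +5, …).
Column q: small, tiny, huge, large, medium, small → tiny (repeats small → tiny → huge → large → medium).
Column r: alternating steps +9, −8, +9, −8, …; -11, -2, -10, -1, -9, 0 → -8.
Column s goes 28, 37, 46, 55, 64, 73 → 82 (+9 each step).
Putting it together: 38  tiny  -8  82.

38  tiny  -8  82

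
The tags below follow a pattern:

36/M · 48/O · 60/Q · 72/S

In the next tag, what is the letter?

Letter: letters move forward 2 places in the alphabet, so M, O, Q, S → U.

U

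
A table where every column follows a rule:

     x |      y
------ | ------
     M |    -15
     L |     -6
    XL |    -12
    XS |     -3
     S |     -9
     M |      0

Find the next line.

Column x: repeats M → L → XL → XS → S; M, L, XL, XS, S, M → L.
Column y goes -15, -6, -12, -3, -9, 0 → -6 (alternating steps +9, −6, +9, −6, …).
Putting it together: L  -6.

L  -6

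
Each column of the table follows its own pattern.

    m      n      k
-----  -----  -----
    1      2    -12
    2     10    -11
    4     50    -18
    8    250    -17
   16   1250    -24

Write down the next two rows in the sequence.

32  6250  -23; 64  31250  -30

Column m: 1, 2, 4, 8, 16 → 32 → 64 (×2 each step).
Column n: ×5 each step, so 2, 10, 50, 250, 1250 → 6250 → 31250.
Column k: -12, -11, -18, -17, -24 → -23 → -30 (alternating steps +1, −7, +1, −7, …).
Putting the parts together: 32  6250  -23 and then 64  31250  -30.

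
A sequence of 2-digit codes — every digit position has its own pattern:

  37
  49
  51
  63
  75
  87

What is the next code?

First digit: +1 each step, mod 10; 3, 4, 5, 6, 7, 8 → 9.
For the second digit, +2 each step, mod 10: 7, 9, 1, 3, 5, 7 → 9.
Putting it together: 99.

99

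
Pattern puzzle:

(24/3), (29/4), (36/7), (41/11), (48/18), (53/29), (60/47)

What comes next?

(65/76)

First component: 24, 29, 36, 41, 48, 53, 60 → 65 (alternating steps +5, +7, +5, +7, …).
For the second component, each term is the sum of the two before it: 3, 4, 7, 11, 18, 29, 47 → 76.
Combining the parts gives (65/76).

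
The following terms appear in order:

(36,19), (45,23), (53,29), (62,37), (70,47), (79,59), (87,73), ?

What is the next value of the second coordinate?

First coordinate goes 36, 45, 53, 62, 70, 79, 87 → 96 (alternating steps +9, +8, +9, +8, …).
For the second coordinate, differences are 4, 6, 8, … (increasing by 2 each time): 19, 23, 29, 37, 47, 59, 73 → 89.

89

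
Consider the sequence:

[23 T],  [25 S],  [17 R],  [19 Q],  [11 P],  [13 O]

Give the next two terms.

First coordinate: alternating steps +2, −8, +2, −8, …, so 23, 25, 17, 19, 11, 13 → 5 → 7.
Letter — letters move back 1 place in the alphabet: T, S, R, Q, P, O → N → M.
Putting the parts together: [5 N] and then [7 M].

[5 N], [7 M]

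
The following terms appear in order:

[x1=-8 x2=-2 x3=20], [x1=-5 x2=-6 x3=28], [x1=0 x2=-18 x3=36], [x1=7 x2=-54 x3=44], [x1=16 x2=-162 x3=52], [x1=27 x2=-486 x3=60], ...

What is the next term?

X1 — differences are 3, 5, 7, … (increasing by 2 each time): -8, -5, 0, 7, 16, 27 → 40.
X2: ×3 each step; -2, -6, -18, -54, -162, -486 → -1458.
X3: +8 each step, so 20, 28, 36, 44, 52, 60 → 68.
Putting it together: [x1=40 x2=-1458 x3=68].

[x1=40 x2=-1458 x3=68]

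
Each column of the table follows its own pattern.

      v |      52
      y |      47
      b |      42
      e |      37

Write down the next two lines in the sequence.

h  32; k  27

Letter goes v, y, b, e → h → k (letters move forward 3 places in the alphabet, wrapping Z→A).
Second component: 52, 47, 42, 37 → 32 → 27 (−5 each step).
So the next two lines are h  32 and k  27.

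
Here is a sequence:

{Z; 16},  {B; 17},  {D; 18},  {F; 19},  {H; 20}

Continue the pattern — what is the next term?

Letter: letters move forward 2 places in the alphabet, wrapping Z→A; Z, B, D, F, H → J.
For the second slot, +1 each step: 16, 17, 18, 19, 20 → 21.
Combining the parts gives {J; 21}.

{J; 21}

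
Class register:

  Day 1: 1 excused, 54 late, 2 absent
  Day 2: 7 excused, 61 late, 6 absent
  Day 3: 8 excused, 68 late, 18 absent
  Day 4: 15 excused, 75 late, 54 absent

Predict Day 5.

23 excused, 82 late, 162 absent

Excused: each term is the sum of the two before it, so 1, 7, 8, 15 → 23.
Late: +7 each step; 54, 61, 68, 75 → 82.
Absent goes 2, 6, 18, 54 → 162 (×3 each step).
Putting it together: 23 excused, 82 late, 162 absent.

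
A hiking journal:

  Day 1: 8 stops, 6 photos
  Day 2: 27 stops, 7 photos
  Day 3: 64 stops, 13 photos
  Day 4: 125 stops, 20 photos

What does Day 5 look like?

216 stops, 33 photos

Stops — perfect cubes: 2³, 3³, 4³, …: 8, 27, 64, 125 → 216.
Photos: each term is the sum of the two before it; 6, 7, 13, 20 → 33.
Putting it together: 216 stops, 33 photos.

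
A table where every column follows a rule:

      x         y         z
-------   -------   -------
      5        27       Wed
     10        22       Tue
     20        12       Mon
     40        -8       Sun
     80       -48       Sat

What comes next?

Column x: 5, 10, 20, 40, 80 → 160 (×2 each step).
Column y: 27, 22, 12, -8, -48 → -128 (together with the column x always sums to 32).
For the column z, runs backward through the weekdays Mon→Sun: Wed, Tue, Mon, Sun, Sat → Fri.
Combining the parts gives 160  -128  Fri.

160  -128  Fri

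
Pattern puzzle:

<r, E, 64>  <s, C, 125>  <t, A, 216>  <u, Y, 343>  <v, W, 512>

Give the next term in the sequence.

<w, U, 729>

First letter: letters move forward 1 place in the alphabet; r, s, t, u, v → w.
Second letter — letters move back 2 places in the alphabet, wrapping A→Z: E, C, A, Y, W → U.
Third slot — perfect cubes: 4³, 5³, 6³, …: 64, 125, 216, 343, 512 → 729.
Combining the parts gives <w, U, 729>.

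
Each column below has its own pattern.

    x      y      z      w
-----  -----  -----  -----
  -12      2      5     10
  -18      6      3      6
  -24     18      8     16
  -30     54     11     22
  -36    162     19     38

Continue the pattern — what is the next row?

Column x: −6 each step, so -12, -18, -24, -30, -36 → -42.
Column y goes 2, 6, 18, 54, 162 → 486 (×3 each step).
Column z: each term is the sum of the two before it, so 5, 3, 8, 11, 19 → 30.
Column w: always 2 × the column z; 10, 6, 16, 22, 38 → 60.
Combining the parts gives -42  486  30  60.

-42  486  30  60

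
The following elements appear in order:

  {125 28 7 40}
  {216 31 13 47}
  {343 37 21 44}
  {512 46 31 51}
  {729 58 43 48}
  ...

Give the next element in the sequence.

First entry — perfect cubes: 5³, 6³, 7³, …: 125, 216, 343, 512, 729 → 1000.
For the second entry, differences are 3, 6, 9, … (increasing by 3 each time): 28, 31, 37, 46, 58 → 73.
Third entry goes 7, 13, 21, 31, 43 → 57 (differences are 6, 8, 10, … (increasing by 2 each time)).
Fourth entry goes 40, 47, 44, 51, 48 → 55 (alternating steps +7, −3, +7, −3, …).
Combining the parts gives {1000 73 57 55}.

{1000 73 57 55}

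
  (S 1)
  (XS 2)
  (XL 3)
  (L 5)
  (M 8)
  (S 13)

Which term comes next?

Size goes S, XS, XL, L, M, S → XS (repeats S → XS → XL → L → M).
Second value: each term is the sum of the two before it, so 1, 2, 3, 5, 8, 13 → 21.
Combining the parts gives (XS 21).

(XS 21)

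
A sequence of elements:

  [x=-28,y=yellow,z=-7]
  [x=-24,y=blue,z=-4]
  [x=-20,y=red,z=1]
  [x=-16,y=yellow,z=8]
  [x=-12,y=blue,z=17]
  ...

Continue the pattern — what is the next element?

[x=-8,y=red,z=28]

X: -28, -24, -20, -16, -12 → -8 (+4 each step).
Y: repeats yellow → blue → red, so yellow, blue, red, yellow, blue → red.
Z: -7, -4, 1, 8, 17 → 28 (differences are 3, 5, 7, … (increasing by 2 each time)).
So the next element is [x=-8,y=red,z=28].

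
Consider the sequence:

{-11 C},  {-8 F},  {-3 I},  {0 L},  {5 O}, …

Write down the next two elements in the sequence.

First coordinate: -11, -8, -3, 0, 5 → 8 → 13 (alternating steps +3, +5, +3, +5, …).
Letter goes C, F, I, L, O → R → U (letters move forward 3 places in the alphabet).
So the next two elements are {8 R} and {13 U}.

{8 R}, {13 U}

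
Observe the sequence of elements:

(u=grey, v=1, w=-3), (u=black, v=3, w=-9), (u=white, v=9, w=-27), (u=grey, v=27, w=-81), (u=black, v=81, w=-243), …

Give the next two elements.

U: repeats grey → black → white, so grey, black, white, grey, black → white → grey.
V: 1, 3, 9, 27, 81 → 243 → 729 (×3 each step).
W: -3, -9, -27, -81, -243 → -729 → -2187 (×3 each step).
Putting the parts together: (u=white, v=243, w=-729) and then (u=grey, v=729, w=-2187).

(u=white, v=243, w=-729), (u=grey, v=729, w=-2187)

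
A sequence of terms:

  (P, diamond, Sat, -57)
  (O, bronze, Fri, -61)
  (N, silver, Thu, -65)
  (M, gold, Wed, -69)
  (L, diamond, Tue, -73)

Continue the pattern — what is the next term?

(K, bronze, Mon, -77)

Letter: letters move back 1 place in the alphabet; P, O, N, M, L → K.
Rank — repeats diamond → bronze → silver → gold: diamond, bronze, silver, gold, diamond → bronze.
Day: runs backward through the weekdays Mon→Sun, so Sat, Fri, Thu, Wed, Tue → Mon.
Fourth coordinate: -57, -61, -65, -69, -73 → -77 (−4 each step).
Putting it together: (K, bronze, Mon, -77).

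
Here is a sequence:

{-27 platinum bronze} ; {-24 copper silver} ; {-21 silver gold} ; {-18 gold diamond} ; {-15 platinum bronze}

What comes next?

First part goes -27, -24, -21, -18, -15 → -12 (+3 each step).
Metal goes platinum, copper, silver, gold, platinum → copper (repeats platinum → copper → silver → gold).
Rank: bronze, silver, gold, diamond, bronze → silver (repeats bronze → silver → gold → diamond).
Putting it together: {-12 copper silver}.

{-12 copper silver}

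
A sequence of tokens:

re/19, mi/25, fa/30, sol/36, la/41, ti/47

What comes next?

do/52

For the note, runs through the solfège scale do→ti: re, mi, fa, sol, la, ti → do.
For the second component, alternating steps +6, +5, +6, +5, …: 19, 25, 30, 36, 41, 47 → 52.
Combining the parts gives do/52.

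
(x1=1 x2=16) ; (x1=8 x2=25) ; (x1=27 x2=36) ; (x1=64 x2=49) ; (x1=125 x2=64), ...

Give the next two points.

(x1=216 x2=81), (x1=343 x2=100)

X1: perfect cubes: 1³, 2³, 3³, …; 1, 8, 27, 64, 125 → 216 → 343.
X2 — perfect squares: 4², 5², 6², …: 16, 25, 36, 49, 64 → 81 → 100.
So the next two points are (x1=216 x2=81) and (x1=343 x2=100).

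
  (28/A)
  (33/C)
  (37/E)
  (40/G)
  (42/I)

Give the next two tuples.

First slot goes 28, 33, 37, 40, 42 → 43 → 43 (differences are 5, 4, 3, … (decreasing by 1 each time)).
Letter: A, C, E, G, I → K → M (letters move forward 2 places in the alphabet).
So the next two tuples are (43/K) and (43/M).

(43/K), (43/M)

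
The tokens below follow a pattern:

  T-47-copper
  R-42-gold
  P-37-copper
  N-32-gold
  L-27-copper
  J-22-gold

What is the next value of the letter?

H

For the letter, letters move back 2 places in the alphabet: T, R, P, N, L, J → H.
Second component: 47, 42, 37, 32, 27, 22 → 17 (−5 each step).
Metal — alternates copper ↔ gold: copper, gold, copper, gold, copper, gold → copper.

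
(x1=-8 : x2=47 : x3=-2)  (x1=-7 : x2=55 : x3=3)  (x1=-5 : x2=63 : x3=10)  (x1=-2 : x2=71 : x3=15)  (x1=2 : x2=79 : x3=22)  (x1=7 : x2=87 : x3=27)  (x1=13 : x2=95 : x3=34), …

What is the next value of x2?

X1: differences are 1, 2, 3, … (increasing by 1 each time); -8, -7, -5, -2, 2, 7, 13 → 20.
X2: +8 each step, so 47, 55, 63, 71, 79, 87, 95 → 103.
X3 goes -2, 3, 10, 15, 22, 27, 34 → 39 (alternating steps +5, +7, +5, +7, …).

103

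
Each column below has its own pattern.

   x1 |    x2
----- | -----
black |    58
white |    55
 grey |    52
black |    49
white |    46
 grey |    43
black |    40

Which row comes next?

white  37

Column x1: black, white, grey, black, white, grey, black → white (repeats black → white → grey).
Column x2 — −3 each step: 58, 55, 52, 49, 46, 43, 40 → 37.
Putting it together: white  37.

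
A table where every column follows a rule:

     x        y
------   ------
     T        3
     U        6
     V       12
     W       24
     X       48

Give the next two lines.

Y  96; Z  192

Column x: letters move forward 1 place in the alphabet; T, U, V, W, X → Y → Z.
Column y: ×2 each step; 3, 6, 12, 24, 48 → 96 → 192.
So the next two lines are Y  96 and Z  192.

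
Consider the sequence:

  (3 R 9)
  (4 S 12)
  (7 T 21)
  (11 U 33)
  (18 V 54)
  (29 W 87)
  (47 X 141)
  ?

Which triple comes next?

First entry: 3, 4, 7, 11, 18, 29, 47 → 76 (each term is the sum of the two before it).
Letter: R, S, T, U, V, W, X → Y (letters move forward 1 place in the alphabet).
Third entry goes 9, 12, 21, 33, 54, 87, 141 → 228 (always 3 × the first entry).
So the next triple is (76 Y 228).

(76 Y 228)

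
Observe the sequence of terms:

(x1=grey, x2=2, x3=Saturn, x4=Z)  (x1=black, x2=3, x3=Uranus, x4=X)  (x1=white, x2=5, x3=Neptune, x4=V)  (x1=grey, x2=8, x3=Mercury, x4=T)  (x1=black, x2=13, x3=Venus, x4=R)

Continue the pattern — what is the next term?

(x1=white, x2=21, x3=Earth, x4=P)

X1: repeats grey → black → white; grey, black, white, grey, black → white.
For the x2, each term is the sum of the two before it: 2, 3, 5, 8, 13 → 21.
X3: runs through the planets Mercury→Neptune; Saturn, Uranus, Neptune, Mercury, Venus → Earth.
X4 goes Z, X, V, T, R → P (letters move back 2 places in the alphabet).
Combining the parts gives (x1=white, x2=21, x3=Earth, x4=P).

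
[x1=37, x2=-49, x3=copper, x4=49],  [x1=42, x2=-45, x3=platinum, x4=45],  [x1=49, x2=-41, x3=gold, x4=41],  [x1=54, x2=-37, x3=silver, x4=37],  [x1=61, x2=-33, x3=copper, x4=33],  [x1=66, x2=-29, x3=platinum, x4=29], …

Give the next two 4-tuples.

[x1=73, x2=-25, x3=gold, x4=25], [x1=78, x2=-21, x3=silver, x4=21]

X1: alternating steps +5, +7, +5, +7, …, so 37, 42, 49, 54, 61, 66 → 73 → 78.
X2: +4 each step, so -49, -45, -41, -37, -33, -29 → -25 → -21.
X3: copper, platinum, gold, silver, copper, platinum → gold → silver (repeats copper → platinum → gold → silver).
X4: always the negative of the x2; 49, 45, 41, 37, 33, 29 → 25 → 21.
So the next two 4-tuples are [x1=73, x2=-25, x3=gold, x4=25] and [x1=78, x2=-21, x3=silver, x4=21].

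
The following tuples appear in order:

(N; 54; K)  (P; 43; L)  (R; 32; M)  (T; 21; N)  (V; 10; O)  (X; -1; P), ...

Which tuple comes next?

(Z; -12; Q)

First letter: N, P, R, T, V, X → Z (letters move forward 2 places in the alphabet).
For the second value, −11 each step: 54, 43, 32, 21, 10, -1 → -12.
Second letter: K, L, M, N, O, P → Q (letters move forward 1 place in the alphabet).
Combining the parts gives (Z; -12; Q).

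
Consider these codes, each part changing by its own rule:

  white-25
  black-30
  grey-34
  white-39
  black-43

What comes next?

grey-48

Shade: white, black, grey, white, black → grey (repeats white → black → grey).
Second component — alternating steps +5, +4, +5, +4, …: 25, 30, 34, 39, 43 → 48.
Putting it together: grey-48.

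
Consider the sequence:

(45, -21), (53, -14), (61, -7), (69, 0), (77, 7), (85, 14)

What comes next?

(93, 21)

First value: +8 each step, so 45, 53, 61, 69, 77, 85 → 93.
Second value: +7 each step; -21, -14, -7, 0, 7, 14 → 21.
So the next term is (93, 21).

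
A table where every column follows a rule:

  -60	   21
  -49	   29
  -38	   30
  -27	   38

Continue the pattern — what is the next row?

First component: -60, -49, -38, -27 → -16 (+11 each step).
Second component: 21, 29, 30, 38 → 39 (alternating steps +8, +1, +8, +1, …).
So the next row is -16  39.

-16  39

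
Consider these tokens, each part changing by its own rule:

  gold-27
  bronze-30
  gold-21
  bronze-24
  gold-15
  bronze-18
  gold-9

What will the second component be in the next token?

Second component goes 27, 30, 21, 24, 15, 18, 9 → 12 (alternating steps +3, −9, +3, −9, …).

12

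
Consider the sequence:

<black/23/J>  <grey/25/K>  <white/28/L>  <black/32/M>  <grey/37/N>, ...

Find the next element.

<white/43/O>

Shade — repeats black → grey → white: black, grey, white, black, grey → white.
Second slot: differences are 2, 3, 4, … (increasing by 1 each time); 23, 25, 28, 32, 37 → 43.
Letter: J, K, L, M, N → O (letters move forward 1 place in the alphabet).
Combining the parts gives <white/43/O>.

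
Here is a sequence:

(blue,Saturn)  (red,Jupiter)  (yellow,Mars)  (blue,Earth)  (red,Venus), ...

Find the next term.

(yellow,Mercury)

Colour goes blue, red, yellow, blue, red → yellow (repeats blue → red → yellow).
Planet goes Saturn, Jupiter, Mars, Earth, Venus → Mercury (runs backward through the planets Mercury→Neptune).
Combining the parts gives (yellow,Mercury).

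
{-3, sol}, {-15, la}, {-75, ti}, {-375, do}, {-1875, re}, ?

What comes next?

{-9375, mi}

First value: ×5 each step, so -3, -15, -75, -375, -1875 → -9375.
For the note, runs through the solfège scale do→ti: sol, la, ti, do, re → mi.
Putting it together: {-9375, mi}.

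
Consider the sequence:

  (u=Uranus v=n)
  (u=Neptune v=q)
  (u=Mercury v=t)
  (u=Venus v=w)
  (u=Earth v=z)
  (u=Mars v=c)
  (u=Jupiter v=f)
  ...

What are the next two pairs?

U goes Uranus, Neptune, Mercury, Venus, Earth, Mars, Jupiter → Saturn → Uranus (runs through the planets Mercury→Neptune).
V: letters move forward 3 places in the alphabet, wrapping Z→A; n, q, t, w, z, c, f → i → l.
So the next two pairs are (u=Saturn v=i) and (u=Uranus v=l).

(u=Saturn v=i), (u=Uranus v=l)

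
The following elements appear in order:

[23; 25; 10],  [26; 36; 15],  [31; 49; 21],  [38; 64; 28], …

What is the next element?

First part: 23, 26, 31, 38 → 47 (differences are 3, 5, 7, … (increasing by 2 each time)).
Second part: 25, 36, 49, 64 → 81 (perfect squares: 5², 6², 7², …).
Third part: differences are 5, 6, 7, … (increasing by 1 each time); 10, 15, 21, 28 → 36.
Putting it together: [47; 81; 36].

[47; 81; 36]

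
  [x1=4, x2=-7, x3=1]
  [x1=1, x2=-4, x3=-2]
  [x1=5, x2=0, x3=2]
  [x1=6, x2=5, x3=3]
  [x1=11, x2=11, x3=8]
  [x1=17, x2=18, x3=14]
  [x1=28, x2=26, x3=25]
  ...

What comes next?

[x1=45, x2=35, x3=42]

X1: each term is the sum of the two before it, so 4, 1, 5, 6, 11, 17, 28 → 45.
X2 goes -7, -4, 0, 5, 11, 18, 26 → 35 (differences are 3, 4, 5, … (increasing by 1 each time)).
For the x3, always 3 less than the x1: 1, -2, 2, 3, 8, 14, 25 → 42.
Combining the parts gives [x1=45, x2=35, x3=42].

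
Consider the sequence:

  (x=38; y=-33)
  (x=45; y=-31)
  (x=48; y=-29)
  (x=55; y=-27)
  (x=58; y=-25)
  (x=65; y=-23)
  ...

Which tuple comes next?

(x=68; y=-21)

X: 38, 45, 48, 55, 58, 65 → 68 (alternating steps +7, +3, +7, +3, …).
Y: -33, -31, -29, -27, -25, -23 → -21 (+2 each step).
So the next tuple is (x=68; y=-21).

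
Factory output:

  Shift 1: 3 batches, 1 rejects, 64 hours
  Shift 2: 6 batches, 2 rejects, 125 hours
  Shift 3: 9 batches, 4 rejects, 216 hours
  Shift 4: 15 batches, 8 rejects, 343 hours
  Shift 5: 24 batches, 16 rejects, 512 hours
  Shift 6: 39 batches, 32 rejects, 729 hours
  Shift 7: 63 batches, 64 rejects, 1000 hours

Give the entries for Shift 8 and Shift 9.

Batches: each term is the sum of the two before it, so 3, 6, 9, 15, 24, 39, 63 → 102 → 165.
Rejects: ×2 each step, so 1, 2, 4, 8, 16, 32, 64 → 128 → 256.
Hours — perfect cubes: 4³, 5³, 6³, …: 64, 125, 216, 343, 512, 729, 1000 → 1331 → 1728.
Putting the parts together: 102 batches, 128 rejects, 1331 hours and then 165 batches, 256 rejects, 1728 hours.

102 batches, 128 rejects, 1331 hours; 165 batches, 256 rejects, 1728 hours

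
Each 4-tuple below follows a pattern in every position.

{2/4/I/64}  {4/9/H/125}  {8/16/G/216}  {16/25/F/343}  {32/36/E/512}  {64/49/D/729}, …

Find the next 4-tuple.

{128/64/C/1000}

For the first part, ×2 each step: 2, 4, 8, 16, 32, 64 → 128.
Second part goes 4, 9, 16, 25, 36, 49 → 64 (perfect squares: 2², 3², 4², …).
Letter goes I, H, G, F, E, D → C (letters move back 1 place in the alphabet).
Fourth part — perfect cubes: 4³, 5³, 6³, …: 64, 125, 216, 343, 512, 729 → 1000.
Putting it together: {128/64/C/1000}.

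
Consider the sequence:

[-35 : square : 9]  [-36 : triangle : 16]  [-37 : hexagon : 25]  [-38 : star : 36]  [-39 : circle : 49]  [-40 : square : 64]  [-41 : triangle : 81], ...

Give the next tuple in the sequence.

[-42 : hexagon : 100]

First component goes -35, -36, -37, -38, -39, -40, -41 → -42 (−1 each step).
Shape — repeats square → triangle → hexagon → star → circle: square, triangle, hexagon, star, circle, square, triangle → hexagon.
For the third component, perfect squares: 3², 4², 5², …: 9, 16, 25, 36, 49, 64, 81 → 100.
Combining the parts gives [-42 : hexagon : 100].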